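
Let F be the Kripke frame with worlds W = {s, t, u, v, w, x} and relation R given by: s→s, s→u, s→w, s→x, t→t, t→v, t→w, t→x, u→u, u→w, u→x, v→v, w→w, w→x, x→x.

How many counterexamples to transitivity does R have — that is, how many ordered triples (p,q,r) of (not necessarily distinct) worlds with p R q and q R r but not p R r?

0

R is transitive; there are no such tuples.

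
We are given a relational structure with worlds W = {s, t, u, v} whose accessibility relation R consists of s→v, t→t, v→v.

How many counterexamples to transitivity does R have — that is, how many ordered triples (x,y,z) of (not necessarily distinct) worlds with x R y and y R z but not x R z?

R is transitive; there are no such tuples.

0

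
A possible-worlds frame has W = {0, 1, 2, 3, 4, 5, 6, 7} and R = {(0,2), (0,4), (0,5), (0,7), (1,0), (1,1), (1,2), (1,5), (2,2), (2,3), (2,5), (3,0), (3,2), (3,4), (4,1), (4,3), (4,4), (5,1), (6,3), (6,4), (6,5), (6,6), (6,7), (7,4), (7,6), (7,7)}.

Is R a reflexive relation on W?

Reflexive: no — 0 is not related to itself.

No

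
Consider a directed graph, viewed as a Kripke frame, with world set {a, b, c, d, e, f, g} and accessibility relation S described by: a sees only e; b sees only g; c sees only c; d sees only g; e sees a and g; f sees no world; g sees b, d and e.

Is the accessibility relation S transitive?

Transitive: no — a S e and e S g, but not a S g.

No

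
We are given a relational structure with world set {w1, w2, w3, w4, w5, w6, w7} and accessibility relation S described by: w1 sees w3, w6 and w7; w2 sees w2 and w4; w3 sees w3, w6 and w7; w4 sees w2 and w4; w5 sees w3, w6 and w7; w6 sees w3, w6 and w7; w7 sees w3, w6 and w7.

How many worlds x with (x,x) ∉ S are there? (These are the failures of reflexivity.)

Enumerating: w1, w5.

2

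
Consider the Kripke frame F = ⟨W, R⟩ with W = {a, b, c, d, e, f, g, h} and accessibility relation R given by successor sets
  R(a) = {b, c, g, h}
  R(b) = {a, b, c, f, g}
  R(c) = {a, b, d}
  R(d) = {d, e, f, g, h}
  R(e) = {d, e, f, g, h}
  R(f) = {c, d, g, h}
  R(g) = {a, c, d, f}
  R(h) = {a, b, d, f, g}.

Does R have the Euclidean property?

No

Euclidean: no — a R b and a R h, but not b R h.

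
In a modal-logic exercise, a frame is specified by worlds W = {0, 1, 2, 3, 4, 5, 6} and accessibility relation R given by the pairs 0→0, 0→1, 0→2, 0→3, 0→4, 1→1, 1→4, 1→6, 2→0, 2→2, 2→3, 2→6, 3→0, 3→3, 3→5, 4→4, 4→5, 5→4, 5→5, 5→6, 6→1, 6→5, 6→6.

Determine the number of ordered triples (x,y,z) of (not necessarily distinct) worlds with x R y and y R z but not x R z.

Enumerating: (0,1,6), (0,2,6), (0,3,5), (0,4,5), (1,4,5), (1,6,5), (2,0,1), (2,0,4), (2,3,5), (2,6,1), (2,6,5), (3,0,1), … and 8 more.
Total: 20.

20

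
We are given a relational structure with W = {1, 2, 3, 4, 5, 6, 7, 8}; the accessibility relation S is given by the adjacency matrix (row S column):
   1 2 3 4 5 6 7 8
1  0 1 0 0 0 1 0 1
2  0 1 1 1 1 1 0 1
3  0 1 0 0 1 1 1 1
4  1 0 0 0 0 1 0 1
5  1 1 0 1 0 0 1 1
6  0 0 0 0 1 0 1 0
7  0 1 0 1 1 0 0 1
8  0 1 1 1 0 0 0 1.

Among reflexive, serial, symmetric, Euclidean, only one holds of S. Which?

serial

Reflexive: no — 1 is not related to itself.
Serial: yes — every world has a successor (e.g. 1 S 2).
Symmetric: no — 1 S 2 but not 2 S 1.
Euclidean: no — 1 S 6 and 1 S 2, but not 6 S 2.
Only serial holds.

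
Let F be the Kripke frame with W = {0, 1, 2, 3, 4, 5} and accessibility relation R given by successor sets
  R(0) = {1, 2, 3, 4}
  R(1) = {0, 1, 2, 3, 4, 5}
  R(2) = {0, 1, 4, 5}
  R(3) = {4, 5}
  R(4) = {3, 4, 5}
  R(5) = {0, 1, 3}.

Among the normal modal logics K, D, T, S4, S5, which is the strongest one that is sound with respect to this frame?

D

Serial (axiom D): yes — every world has a successor (e.g. 0 R 1).
Reflexive (axiom T): no — 0 is not related to itself.
Transitive (axiom 4): no — 0 R 1 and 1 R 5, but not 0 R 5.
Euclidean (axiom 5): no — 0 R 2 and 0 R 3, but not 2 R 3.
So F validates K, D; T would additionally require R to be reflexive. The strongest is D.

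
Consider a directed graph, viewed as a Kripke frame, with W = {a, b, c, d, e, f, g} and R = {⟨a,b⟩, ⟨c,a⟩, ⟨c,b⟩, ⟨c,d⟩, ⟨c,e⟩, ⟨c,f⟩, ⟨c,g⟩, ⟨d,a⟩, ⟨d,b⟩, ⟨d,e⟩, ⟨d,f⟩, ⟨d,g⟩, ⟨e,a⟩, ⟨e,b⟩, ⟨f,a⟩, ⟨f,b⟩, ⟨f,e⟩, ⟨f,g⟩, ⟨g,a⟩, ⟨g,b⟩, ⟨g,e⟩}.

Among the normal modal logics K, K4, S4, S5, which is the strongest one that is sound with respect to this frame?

Transitive (axiom 4): yes — every two-step R-path is closed by a direct edge.
Reflexive (axiom T): no — a is not related to itself.
Euclidean (axiom 5): no — c R a and c R d, but not a R d.
So F validates K, K4; S4 would additionally require R to be reflexive. The strongest is K4.

K4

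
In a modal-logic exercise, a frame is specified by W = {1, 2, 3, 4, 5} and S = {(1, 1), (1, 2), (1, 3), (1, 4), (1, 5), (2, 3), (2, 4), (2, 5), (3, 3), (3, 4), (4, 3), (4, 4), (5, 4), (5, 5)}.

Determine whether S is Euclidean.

No

Euclidean: no — 1 S 3 and 1 S 2, but not 3 S 2.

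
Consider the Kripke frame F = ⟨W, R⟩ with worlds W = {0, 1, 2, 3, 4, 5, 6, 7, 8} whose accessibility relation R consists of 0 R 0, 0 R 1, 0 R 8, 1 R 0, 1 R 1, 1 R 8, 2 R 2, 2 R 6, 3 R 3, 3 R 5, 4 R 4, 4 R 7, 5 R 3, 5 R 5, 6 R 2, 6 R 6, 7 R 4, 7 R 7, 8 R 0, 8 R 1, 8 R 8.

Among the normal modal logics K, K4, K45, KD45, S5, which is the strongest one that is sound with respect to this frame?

Transitive (axiom 4): yes — every two-step R-path is closed by a direct edge.
Euclidean (axiom 5): yes — any two successors of a common world are R-related.
Serial (axiom D): yes — every world has a successor (e.g. 0 R 0).
Reflexive (axiom T): yes — every world is R-related to itself.
So F validates K, K4, K45, KD45, S5. The strongest is S5.

S5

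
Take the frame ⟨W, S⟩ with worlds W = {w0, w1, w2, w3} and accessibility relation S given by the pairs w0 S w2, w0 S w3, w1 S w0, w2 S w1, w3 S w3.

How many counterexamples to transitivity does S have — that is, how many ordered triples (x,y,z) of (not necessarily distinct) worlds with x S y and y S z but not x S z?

Enumerating: (w0,w2,w1), (w1,w0,w2), (w1,w0,w3), (w2,w1,w0).

4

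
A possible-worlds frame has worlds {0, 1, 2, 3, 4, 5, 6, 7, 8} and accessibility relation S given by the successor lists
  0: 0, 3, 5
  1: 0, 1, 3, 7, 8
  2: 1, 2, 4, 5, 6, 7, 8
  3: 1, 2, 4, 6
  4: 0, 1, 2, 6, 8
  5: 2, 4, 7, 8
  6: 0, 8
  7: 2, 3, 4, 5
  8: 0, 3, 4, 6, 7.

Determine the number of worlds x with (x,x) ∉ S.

Enumerating: 3, 4, 5, 6, 7, 8.

6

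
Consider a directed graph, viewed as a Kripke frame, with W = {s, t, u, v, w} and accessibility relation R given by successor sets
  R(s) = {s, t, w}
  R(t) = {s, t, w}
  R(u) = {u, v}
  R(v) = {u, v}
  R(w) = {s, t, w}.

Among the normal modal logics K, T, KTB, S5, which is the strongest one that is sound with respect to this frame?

Reflexive (axiom T): yes — every world is R-related to itself.
Symmetric (axiom B): yes — every pair in R has its reverse in R.
Euclidean (axiom 5): yes — any two successors of a common world are R-related.
So F validates K, T, KTB, S5. The strongest is S5.

S5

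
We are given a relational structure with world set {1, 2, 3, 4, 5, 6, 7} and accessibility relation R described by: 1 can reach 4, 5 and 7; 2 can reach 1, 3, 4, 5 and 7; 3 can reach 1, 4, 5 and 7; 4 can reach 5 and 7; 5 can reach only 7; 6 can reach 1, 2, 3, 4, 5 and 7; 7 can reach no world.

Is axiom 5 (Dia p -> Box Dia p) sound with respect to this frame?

No

The schema 5 characterises exactly the Euclidean frames.
Euclidean: no — 1 R 5 and 1 R 4, but not 5 R 4.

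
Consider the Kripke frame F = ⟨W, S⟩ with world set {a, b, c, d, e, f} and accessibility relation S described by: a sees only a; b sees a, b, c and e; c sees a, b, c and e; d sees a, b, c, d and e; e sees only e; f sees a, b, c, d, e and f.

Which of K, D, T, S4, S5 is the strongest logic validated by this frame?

S4

Serial (axiom D): yes — every world has a successor (e.g. a S a).
Reflexive (axiom T): yes — every world is S-related to itself.
Transitive (axiom 4): yes — every two-step S-path is closed by a direct edge.
Euclidean (axiom 5): no — b S a and b S c, but not a S c.
So F validates K, D, T, S4; S5 would additionally require S to be Euclidean. The strongest is S4.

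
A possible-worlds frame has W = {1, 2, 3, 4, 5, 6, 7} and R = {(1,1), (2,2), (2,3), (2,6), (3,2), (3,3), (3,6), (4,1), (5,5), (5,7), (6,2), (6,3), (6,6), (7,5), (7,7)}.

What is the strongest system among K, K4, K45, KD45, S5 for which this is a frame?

KD45

Transitive (axiom 4): yes — every two-step R-path is closed by a direct edge.
Euclidean (axiom 5): yes — any two successors of a common world are R-related.
Serial (axiom D): yes — every world has a successor (e.g. 1 R 1).
Reflexive (axiom T): no — 4 is not related to itself.
So F validates K, K4, K45, KD45; S5 would additionally require R to be reflexive. The strongest is KD45.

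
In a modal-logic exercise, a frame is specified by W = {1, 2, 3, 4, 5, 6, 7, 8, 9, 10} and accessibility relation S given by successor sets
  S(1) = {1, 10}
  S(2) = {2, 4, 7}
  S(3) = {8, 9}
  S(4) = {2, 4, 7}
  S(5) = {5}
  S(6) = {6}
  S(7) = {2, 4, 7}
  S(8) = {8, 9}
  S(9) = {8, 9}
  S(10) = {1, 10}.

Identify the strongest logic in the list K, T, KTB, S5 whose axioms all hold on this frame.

Reflexive (axiom T): no — 3 is not related to itself.
Symmetric (axiom B): no — 3 S 8 but not 8 S 3.
Euclidean (axiom 5): yes — any two successors of a common world are S-related.
So F validates K; T would additionally require S to be reflexive. The strongest is K.

K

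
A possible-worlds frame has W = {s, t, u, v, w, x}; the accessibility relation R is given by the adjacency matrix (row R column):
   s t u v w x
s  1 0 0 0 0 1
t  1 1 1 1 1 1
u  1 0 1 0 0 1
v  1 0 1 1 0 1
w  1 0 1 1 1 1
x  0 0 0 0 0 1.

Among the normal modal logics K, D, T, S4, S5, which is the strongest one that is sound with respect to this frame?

S4

Serial (axiom D): yes — every world has a successor (e.g. s R s).
Reflexive (axiom T): yes — every world is R-related to itself.
Transitive (axiom 4): yes — every two-step R-path is closed by a direct edge.
Euclidean (axiom 5): no — t R s and t R u, but not s R u.
So F validates K, D, T, S4; S5 would additionally require R to be Euclidean. The strongest is S4.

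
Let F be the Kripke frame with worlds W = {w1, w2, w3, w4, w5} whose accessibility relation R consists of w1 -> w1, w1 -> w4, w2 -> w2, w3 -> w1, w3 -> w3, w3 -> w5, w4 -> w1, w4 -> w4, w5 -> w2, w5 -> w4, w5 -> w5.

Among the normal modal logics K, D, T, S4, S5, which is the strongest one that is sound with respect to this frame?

T

Serial (axiom D): yes — every world has a successor (e.g. w1 R w1).
Reflexive (axiom T): yes — every world is R-related to itself.
Transitive (axiom 4): no — w3 R w1 and w1 R w4, but not w3 R w4.
Euclidean (axiom 5): no — w3 R w1 and w3 R w5, but not w1 R w5.
So F validates K, D, T; S4 would additionally require R to be transitive. The strongest is T.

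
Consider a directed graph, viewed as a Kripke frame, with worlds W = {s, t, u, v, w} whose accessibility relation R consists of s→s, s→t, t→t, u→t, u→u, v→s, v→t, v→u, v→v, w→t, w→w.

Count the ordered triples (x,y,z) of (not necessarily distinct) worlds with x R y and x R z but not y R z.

10

Enumerating: (s,t,s), (u,t,u), (v,s,u), (v,s,v), (v,t,s), (v,t,u), (v,t,v), (v,u,s), (v,u,v), (w,t,w).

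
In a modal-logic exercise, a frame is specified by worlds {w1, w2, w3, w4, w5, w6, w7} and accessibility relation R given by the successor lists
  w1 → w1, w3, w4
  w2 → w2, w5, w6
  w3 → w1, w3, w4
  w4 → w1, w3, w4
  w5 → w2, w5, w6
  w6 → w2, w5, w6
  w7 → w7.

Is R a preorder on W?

Yes

Reflexive: yes — every world is R-related to itself.
Transitive: yes — every two-step R-path is closed by a direct edge.
So R is a preorder.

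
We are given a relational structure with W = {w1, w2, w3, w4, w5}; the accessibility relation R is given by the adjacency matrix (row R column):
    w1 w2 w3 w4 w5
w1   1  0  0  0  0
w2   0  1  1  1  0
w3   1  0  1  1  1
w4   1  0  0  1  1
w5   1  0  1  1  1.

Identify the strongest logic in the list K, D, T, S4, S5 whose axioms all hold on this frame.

Serial (axiom D): yes — every world has a successor (e.g. w1 R w1).
Reflexive (axiom T): yes — every world is R-related to itself.
Transitive (axiom 4): no — w2 R w3 and w3 R w1, but not w2 R w1.
Euclidean (axiom 5): no — w2 R w4 and w2 R w3, but not w4 R w3.
So F validates K, D, T; S4 would additionally require R to be transitive. The strongest is T.

T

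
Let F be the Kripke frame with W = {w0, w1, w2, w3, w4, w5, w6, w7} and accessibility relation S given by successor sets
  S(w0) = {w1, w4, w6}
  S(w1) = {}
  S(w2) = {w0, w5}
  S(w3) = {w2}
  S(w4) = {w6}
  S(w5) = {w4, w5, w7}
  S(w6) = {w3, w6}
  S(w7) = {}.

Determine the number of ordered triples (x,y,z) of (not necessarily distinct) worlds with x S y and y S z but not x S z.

11

Enumerating: (w0,w6,w3), (w2,w0,w1), (w2,w0,w4), (w2,w0,w6), (w2,w5,w4), (w2,w5,w7), (w3,w2,w0), (w3,w2,w5), (w4,w6,w3), (w5,w4,w6), (w6,w3,w2).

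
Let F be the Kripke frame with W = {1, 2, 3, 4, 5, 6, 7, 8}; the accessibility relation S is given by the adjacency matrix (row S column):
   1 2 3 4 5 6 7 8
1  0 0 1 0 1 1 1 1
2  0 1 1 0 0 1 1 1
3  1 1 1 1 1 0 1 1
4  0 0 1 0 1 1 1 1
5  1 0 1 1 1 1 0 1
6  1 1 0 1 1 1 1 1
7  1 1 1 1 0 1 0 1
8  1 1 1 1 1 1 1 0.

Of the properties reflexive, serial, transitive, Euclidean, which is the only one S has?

serial

Reflexive: no — 1 is not related to itself.
Serial: yes — every world has a successor (e.g. 1 S 3).
Transitive: no — 1 S 3 and 3 S 2, but not 1 S 2.
Euclidean: no — 1 S 3 and 1 S 6, but not 3 S 6.
Only serial holds.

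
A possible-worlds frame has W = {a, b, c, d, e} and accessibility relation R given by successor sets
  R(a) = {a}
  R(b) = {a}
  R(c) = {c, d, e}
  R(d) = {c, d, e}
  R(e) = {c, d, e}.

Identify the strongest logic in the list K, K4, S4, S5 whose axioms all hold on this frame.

Transitive (axiom 4): yes — every two-step R-path is closed by a direct edge.
Reflexive (axiom T): no — b is not related to itself.
Euclidean (axiom 5): yes — any two successors of a common world are R-related.
So F validates K, K4; S4 would additionally require R to be reflexive. The strongest is K4.

K4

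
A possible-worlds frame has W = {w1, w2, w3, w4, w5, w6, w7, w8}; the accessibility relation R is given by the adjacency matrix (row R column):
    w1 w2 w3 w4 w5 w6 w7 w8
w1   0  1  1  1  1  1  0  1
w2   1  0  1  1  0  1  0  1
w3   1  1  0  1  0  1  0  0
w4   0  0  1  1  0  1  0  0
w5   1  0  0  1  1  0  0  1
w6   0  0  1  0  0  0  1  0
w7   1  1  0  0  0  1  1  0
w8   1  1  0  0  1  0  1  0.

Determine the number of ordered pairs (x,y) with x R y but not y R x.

9

Enumerating: (w1,w4), (w1,w6), (w2,w4), (w2,w6), (w4,w6), (w5,w4), (w7,w1), (w7,w2), (w8,w7).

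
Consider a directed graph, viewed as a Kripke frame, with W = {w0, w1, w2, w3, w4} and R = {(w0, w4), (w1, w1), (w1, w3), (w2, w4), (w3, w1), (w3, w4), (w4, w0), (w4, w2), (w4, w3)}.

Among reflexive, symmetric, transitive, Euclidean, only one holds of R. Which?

Reflexive: no — w0 is not related to itself.
Symmetric: yes — every pair in R has its reverse in R.
Transitive: no — w0 R w4 and w4 R w2, but not w0 R w2.
Euclidean: no — w3 R w1 and w3 R w4, but not w1 R w4.
Only symmetric holds.

symmetric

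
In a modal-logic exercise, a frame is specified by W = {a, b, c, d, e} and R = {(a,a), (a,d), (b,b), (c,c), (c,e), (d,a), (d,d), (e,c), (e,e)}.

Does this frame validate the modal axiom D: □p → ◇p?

Yes

By correspondence theory, D is valid on a frame iff R is serial.
Serial: yes — every world has a successor (e.g. a R a).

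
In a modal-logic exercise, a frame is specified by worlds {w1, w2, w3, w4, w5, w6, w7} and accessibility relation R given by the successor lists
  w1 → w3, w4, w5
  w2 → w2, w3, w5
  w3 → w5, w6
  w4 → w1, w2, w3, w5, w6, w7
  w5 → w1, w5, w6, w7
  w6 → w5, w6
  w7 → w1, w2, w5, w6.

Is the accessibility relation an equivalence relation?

Reflexive: no — w1 is not related to itself.
Symmetric: no — w1 R w3 but not w3 R w1.
Transitive: no — w1 R w3 and w3 R w6, but not w1 R w6.
So R is not an equivalence relation.

No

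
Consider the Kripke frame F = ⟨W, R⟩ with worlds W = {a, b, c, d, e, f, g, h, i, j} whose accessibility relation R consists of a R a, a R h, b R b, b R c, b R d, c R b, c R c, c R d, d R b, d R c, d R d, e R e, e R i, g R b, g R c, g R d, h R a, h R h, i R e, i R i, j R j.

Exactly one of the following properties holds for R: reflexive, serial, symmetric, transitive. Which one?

Reflexive: no — f is not related to itself.
Serial: no — f has no R-successor.
Symmetric: no — g R b but not b R g.
Transitive: yes — every two-step R-path is closed by a direct edge.
Only transitive holds.

transitive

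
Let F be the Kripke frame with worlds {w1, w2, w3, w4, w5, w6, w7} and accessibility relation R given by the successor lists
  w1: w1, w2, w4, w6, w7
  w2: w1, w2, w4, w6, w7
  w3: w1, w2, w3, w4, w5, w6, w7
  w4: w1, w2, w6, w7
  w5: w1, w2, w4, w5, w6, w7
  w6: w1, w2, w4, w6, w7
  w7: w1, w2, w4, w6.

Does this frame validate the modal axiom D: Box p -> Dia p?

Yes

By correspondence theory, D is valid on a frame iff R is serial.
Serial: yes — every world has a successor (e.g. w1 R w1).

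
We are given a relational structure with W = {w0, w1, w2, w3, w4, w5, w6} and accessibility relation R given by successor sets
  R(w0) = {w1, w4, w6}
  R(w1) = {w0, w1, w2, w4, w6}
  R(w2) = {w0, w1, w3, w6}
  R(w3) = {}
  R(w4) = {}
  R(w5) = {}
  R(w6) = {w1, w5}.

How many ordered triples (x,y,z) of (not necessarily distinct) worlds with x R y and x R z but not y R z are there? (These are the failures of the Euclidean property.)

31

Enumerating: (w0,w4,w1), (w0,w4,w4), (w0,w4,w6), (w0,w6,w4), (w0,w6,w6), (w1,w0,w0), (w1,w0,w2), (w1,w2,w2), (w1,w2,w4), (w1,w4,w0), (w1,w4,w1), (w1,w4,w2), … and 19 more.
Total: 31.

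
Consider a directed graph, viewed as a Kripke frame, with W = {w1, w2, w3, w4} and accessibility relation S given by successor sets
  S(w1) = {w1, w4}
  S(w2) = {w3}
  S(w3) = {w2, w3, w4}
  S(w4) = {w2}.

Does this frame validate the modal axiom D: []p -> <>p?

The schema D characterises exactly the serial frames.
Serial: yes — every world has a successor (e.g. w1 S w1).

Yes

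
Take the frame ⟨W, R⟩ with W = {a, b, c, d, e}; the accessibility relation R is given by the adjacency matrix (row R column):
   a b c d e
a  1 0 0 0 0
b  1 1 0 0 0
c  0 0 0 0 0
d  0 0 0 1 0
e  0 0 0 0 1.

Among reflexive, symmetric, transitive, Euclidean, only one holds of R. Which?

Reflexive: no — c is not related to itself.
Symmetric: no — b R a but not a R b.
Transitive: yes — every two-step R-path is closed by a direct edge.
Euclidean: no — b R a and b R b, but not a R b.
Only transitive holds.

transitive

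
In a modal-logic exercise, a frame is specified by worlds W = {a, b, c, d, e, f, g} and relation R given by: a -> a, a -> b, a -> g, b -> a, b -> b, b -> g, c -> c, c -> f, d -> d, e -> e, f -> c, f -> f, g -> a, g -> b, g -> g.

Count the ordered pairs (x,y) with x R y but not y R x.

0

R is symmetric; there are no such tuples.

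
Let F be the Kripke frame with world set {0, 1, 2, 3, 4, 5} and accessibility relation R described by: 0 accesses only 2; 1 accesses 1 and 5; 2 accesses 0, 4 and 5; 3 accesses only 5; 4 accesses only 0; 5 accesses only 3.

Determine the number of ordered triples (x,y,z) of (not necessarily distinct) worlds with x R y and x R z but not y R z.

Enumerating: (0,2,2), (1,5,1), (1,5,5), (2,0,0), (2,0,4), (2,0,5), (2,4,4), (2,4,5), (2,5,0), (2,5,4), (2,5,5), (3,5,5), (4,0,0), (5,3,3).

14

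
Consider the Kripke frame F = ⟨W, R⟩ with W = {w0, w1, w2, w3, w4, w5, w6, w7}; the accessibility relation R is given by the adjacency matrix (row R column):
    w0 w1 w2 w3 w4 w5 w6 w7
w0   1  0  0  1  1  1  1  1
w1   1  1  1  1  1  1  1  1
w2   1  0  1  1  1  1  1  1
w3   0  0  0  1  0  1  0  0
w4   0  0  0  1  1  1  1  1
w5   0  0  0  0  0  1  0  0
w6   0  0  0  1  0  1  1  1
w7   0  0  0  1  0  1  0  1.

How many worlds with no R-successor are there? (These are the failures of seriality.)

R is serial; there are no such worlds.

0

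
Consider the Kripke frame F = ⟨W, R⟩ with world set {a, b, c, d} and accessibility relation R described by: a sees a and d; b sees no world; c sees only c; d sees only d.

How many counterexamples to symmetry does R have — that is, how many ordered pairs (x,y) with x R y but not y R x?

1

Enumerating: (a,d).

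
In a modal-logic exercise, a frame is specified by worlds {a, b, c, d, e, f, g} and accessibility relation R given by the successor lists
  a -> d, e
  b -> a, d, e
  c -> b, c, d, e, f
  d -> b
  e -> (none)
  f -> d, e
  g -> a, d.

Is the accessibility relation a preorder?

No

Reflexive: no — a is not related to itself.
Transitive: no — a R d and d R b, but not a R b.
So R is not a preorder.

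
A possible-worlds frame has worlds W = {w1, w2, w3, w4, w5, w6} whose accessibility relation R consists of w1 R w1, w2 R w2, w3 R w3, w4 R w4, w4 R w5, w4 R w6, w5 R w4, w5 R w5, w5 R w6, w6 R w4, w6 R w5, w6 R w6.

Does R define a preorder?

Yes

Reflexive: yes — every world is R-related to itself.
Transitive: yes — every two-step R-path is closed by a direct edge.
So R is a preorder.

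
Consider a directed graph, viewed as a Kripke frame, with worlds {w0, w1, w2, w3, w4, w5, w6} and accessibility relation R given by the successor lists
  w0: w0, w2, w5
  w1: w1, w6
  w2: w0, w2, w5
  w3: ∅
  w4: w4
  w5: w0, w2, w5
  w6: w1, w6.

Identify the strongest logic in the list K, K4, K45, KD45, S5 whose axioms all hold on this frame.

Transitive (axiom 4): yes — every two-step R-path is closed by a direct edge.
Euclidean (axiom 5): yes — any two successors of a common world are R-related.
Serial (axiom D): no — w3 has no R-successor.
Reflexive (axiom T): no — w3 is not related to itself.
So F validates K, K4, K45; KD45 would additionally require R to be serial. The strongest is K45.

K45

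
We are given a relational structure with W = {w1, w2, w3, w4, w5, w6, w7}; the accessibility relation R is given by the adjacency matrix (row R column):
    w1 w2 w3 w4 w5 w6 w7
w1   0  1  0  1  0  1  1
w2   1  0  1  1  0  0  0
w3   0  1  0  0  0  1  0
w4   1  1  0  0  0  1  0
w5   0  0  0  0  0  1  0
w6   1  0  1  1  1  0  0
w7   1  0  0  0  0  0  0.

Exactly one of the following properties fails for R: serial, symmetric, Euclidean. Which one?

Euclidean

Serial: yes — every world has a successor (e.g. w1 R w2).
Symmetric: yes — every pair in R has its reverse in R.
Euclidean: no — w1 R w2 and w1 R w6, but not w2 R w6.
Only Euclidean fails.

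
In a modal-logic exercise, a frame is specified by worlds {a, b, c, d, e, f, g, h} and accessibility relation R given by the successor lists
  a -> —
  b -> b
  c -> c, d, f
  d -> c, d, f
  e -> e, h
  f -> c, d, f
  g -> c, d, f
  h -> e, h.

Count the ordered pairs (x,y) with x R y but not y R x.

3

Enumerating: (g,c), (g,d), (g,f).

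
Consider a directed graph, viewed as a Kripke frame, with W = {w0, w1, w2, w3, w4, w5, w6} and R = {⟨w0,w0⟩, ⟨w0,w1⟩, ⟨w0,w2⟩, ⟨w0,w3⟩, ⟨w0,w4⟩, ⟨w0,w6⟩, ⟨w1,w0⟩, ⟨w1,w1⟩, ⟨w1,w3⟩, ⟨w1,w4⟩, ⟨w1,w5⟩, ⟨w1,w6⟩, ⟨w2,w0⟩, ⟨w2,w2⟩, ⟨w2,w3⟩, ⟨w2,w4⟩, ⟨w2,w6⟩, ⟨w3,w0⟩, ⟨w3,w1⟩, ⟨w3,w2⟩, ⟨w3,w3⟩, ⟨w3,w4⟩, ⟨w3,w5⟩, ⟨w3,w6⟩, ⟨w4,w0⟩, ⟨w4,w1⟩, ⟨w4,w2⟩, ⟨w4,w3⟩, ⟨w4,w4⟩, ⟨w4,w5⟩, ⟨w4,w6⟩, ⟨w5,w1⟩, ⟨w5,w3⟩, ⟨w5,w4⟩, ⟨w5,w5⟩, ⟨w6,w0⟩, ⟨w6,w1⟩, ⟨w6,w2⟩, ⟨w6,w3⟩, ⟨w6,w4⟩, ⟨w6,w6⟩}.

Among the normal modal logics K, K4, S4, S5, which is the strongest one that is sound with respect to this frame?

K

Transitive (axiom 4): no — w0 R w1 and w1 R w5, but not w0 R w5.
Reflexive (axiom T): yes — every world is R-related to itself.
Euclidean (axiom 5): no — w0 R w1 and w0 R w2, but not w1 R w2.
So F validates K; K4 would additionally require R to be transitive. The strongest is K.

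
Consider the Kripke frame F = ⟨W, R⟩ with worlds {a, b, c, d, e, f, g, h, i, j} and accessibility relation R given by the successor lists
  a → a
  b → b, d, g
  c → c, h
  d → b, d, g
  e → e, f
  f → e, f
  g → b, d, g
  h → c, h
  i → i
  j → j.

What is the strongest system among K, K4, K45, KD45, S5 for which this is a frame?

Transitive (axiom 4): yes — every two-step R-path is closed by a direct edge.
Euclidean (axiom 5): yes — any two successors of a common world are R-related.
Serial (axiom D): yes — every world has a successor (e.g. a R a).
Reflexive (axiom T): yes — every world is R-related to itself.
So F validates K, K4, K45, KD45, S5. The strongest is S5.

S5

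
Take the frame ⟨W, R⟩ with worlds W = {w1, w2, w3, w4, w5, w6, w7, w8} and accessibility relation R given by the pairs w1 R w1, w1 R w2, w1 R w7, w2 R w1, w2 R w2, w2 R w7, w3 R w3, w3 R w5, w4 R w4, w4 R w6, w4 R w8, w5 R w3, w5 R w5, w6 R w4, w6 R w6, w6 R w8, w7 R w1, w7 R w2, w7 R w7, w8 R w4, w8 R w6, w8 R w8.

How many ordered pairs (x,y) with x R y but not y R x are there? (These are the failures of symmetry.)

0

R is symmetric; there are no such tuples.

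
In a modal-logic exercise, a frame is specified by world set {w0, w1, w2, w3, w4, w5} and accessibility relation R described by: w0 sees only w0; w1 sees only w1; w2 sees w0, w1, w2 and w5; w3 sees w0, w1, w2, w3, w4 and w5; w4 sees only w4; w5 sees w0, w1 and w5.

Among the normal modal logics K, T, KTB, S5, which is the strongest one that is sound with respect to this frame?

Reflexive (axiom T): yes — every world is R-related to itself.
Symmetric (axiom B): no — w2 R w0 but not w0 R w2.
Euclidean (axiom 5): no — w2 R w0 and w2 R w1, but not w0 R w1.
So F validates K, T; KTB would additionally require R to be symmetric. The strongest is T.

T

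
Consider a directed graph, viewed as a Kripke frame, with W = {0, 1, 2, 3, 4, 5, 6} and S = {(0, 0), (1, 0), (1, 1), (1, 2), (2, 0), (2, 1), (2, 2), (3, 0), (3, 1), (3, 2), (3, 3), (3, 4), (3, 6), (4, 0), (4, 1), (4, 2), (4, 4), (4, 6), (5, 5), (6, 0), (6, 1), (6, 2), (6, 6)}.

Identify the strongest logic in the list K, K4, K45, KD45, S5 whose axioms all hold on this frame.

Transitive (axiom 4): yes — every two-step S-path is closed by a direct edge.
Euclidean (axiom 5): no — 1 S 0 and 1 S 2, but not 0 S 2.
Serial (axiom D): yes — every world has a successor (e.g. 0 S 0).
Reflexive (axiom T): yes — every world is S-related to itself.
So F validates K, K4; K45 would additionally require S to be Euclidean. The strongest is K4.

K4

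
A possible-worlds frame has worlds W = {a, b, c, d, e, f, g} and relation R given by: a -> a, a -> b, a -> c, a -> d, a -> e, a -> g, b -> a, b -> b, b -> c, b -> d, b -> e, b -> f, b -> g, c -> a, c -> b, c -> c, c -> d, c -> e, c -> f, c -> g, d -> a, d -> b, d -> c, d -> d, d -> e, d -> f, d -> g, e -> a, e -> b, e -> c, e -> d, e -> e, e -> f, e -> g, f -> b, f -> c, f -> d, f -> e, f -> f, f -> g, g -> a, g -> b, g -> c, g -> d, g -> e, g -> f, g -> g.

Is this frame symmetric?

Symmetric: yes — every pair in R has its reverse in R.

Yes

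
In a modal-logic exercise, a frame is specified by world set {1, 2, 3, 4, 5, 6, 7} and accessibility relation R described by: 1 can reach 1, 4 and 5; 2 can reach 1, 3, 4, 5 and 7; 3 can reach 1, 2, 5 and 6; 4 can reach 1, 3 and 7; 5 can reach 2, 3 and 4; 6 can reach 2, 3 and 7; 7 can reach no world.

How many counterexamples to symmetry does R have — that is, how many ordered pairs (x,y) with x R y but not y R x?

Enumerating: (1,5), (2,1), (2,4), (2,7), (3,1), (4,3), (4,7), (5,4), (6,2), (6,7).

10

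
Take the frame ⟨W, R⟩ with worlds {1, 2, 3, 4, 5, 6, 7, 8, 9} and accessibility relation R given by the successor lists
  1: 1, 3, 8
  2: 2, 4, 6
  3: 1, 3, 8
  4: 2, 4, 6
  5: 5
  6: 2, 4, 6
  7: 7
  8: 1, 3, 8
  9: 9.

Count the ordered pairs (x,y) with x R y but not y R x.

0

R is symmetric; there are no such tuples.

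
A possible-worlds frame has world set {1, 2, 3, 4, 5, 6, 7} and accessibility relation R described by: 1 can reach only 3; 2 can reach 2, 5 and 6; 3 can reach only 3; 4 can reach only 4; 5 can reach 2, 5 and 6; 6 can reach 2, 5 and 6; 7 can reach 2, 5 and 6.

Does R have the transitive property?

Yes

Transitive: yes — every two-step R-path is closed by a direct edge.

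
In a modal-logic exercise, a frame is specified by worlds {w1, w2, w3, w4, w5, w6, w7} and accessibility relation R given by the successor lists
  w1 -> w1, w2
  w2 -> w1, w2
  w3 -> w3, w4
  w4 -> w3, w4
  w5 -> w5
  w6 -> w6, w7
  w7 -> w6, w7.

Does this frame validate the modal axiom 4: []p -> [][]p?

The schema 4 characterises exactly the transitive frames.
Transitive: yes — every two-step R-path is closed by a direct edge.

Yes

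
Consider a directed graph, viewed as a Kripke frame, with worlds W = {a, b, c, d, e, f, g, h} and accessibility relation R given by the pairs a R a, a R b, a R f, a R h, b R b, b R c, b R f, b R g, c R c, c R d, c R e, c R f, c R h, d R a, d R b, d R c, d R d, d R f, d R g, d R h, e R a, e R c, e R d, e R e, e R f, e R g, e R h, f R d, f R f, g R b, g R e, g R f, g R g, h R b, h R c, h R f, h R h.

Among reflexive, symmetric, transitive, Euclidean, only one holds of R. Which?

reflexive

Reflexive: yes — every world is R-related to itself.
Symmetric: no — a R b but not b R a.
Transitive: no — a R b and b R c, but not a R c.
Euclidean: no — a R b and a R h, but not b R h.
Only reflexive holds.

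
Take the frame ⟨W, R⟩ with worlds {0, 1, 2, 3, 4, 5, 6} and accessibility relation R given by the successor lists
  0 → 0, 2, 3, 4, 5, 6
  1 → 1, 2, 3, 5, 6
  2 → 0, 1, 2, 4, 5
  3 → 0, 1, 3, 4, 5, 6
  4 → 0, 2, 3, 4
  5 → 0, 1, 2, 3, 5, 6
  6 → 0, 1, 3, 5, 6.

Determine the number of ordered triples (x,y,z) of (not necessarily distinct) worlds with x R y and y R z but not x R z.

Enumerating: (0,2,1), (0,3,1), (0,5,1), (0,6,1), (1,2,0), (1,2,4), (1,3,0), (1,3,4), (1,5,0), (1,6,0), (2,0,3), (2,0,6), … and 24 more.
Total: 36.

36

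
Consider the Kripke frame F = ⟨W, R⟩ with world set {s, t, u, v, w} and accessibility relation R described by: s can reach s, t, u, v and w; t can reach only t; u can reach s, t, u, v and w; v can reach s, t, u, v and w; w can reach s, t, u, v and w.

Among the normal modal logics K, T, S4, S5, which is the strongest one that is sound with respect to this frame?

Reflexive (axiom T): yes — every world is R-related to itself.
Transitive (axiom 4): yes — every two-step R-path is closed by a direct edge.
Euclidean (axiom 5): no — s R t and s R u, but not t R u.
So F validates K, T, S4; S5 would additionally require R to be Euclidean. The strongest is S4.

S4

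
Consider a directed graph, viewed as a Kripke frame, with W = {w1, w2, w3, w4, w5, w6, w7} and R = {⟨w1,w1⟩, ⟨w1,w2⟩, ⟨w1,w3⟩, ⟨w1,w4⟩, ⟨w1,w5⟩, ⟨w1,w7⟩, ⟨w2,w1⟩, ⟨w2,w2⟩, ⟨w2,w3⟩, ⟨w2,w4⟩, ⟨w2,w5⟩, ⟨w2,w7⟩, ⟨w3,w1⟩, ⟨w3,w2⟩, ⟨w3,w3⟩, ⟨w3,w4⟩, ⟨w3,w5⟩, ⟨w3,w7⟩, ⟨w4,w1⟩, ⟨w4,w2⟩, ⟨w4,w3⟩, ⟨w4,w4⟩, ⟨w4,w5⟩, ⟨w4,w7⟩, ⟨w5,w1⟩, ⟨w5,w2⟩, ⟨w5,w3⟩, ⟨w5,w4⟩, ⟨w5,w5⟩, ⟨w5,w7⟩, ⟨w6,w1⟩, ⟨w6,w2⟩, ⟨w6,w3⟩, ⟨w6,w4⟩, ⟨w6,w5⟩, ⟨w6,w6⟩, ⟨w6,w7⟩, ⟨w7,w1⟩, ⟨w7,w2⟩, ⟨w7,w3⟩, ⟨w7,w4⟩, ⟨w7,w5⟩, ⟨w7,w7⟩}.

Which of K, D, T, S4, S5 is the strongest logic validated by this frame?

Serial (axiom D): yes — every world has a successor (e.g. w1 R w1).
Reflexive (axiom T): yes — every world is R-related to itself.
Transitive (axiom 4): yes — every two-step R-path is closed by a direct edge.
Euclidean (axiom 5): no — w6 R w1 and w6 R w6, but not w1 R w6.
So F validates K, D, T, S4; S5 would additionally require R to be Euclidean. The strongest is S4.

S4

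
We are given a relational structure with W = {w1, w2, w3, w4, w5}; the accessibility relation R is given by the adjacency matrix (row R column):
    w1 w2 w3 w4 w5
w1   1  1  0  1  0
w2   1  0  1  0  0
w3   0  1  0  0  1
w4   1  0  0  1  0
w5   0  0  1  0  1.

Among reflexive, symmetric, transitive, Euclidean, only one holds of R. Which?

symmetric

Reflexive: no — w2 is not related to itself.
Symmetric: yes — every pair in R has its reverse in R.
Transitive: no — w1 R w2 and w2 R w3, but not w1 R w3.
Euclidean: no — w1 R w2 and w1 R w4, but not w2 R w4.
Only symmetric holds.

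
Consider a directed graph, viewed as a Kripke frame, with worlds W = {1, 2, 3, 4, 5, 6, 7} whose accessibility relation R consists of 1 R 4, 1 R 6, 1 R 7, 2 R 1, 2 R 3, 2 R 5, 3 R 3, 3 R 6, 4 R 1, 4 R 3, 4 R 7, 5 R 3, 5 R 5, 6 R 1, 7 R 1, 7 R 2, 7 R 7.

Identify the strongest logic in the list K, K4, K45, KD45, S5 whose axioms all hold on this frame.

Transitive (axiom 4): no — 1 R 4 and 4 R 3, but not 1 R 3.
Euclidean (axiom 5): no — 1 R 4 and 1 R 6, but not 4 R 6.
Serial (axiom D): yes — every world has a successor (e.g. 1 R 4).
Reflexive (axiom T): no — 1 is not related to itself.
So F validates K; K4 would additionally require R to be transitive. The strongest is K.

K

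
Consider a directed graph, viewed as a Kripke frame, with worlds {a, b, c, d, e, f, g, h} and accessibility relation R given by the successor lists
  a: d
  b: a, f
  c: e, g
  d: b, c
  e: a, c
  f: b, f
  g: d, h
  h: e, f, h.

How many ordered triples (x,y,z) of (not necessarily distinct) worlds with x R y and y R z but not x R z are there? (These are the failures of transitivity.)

23

Enumerating: (a,d,b), (a,d,c), (b,a,d), (b,f,b), (c,e,a), (c,e,c), (c,g,d), (c,g,h), (d,b,a), (d,b,f), (d,c,e), (d,c,g), … and 11 more.
Total: 23.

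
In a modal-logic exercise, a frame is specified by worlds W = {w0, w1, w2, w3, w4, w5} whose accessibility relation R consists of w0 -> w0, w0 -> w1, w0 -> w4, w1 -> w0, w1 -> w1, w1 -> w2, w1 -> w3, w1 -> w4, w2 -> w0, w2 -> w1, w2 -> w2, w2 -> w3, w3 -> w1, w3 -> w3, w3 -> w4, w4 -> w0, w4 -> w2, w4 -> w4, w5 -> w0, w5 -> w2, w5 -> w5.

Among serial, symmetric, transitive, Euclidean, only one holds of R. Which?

serial

Serial: yes — every world has a successor (e.g. w0 R w0).
Symmetric: no — w1 R w4 but not w4 R w1.
Transitive: no — w0 R w1 and w1 R w2, but not w0 R w2.
Euclidean: no — w0 R w4 and w0 R w1, but not w4 R w1.
Only serial holds.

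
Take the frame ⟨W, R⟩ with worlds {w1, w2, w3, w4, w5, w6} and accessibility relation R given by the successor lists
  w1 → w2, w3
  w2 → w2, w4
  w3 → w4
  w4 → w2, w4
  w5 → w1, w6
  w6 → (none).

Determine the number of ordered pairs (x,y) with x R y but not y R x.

5

Enumerating: (w1,w2), (w1,w3), (w3,w4), (w5,w1), (w5,w6).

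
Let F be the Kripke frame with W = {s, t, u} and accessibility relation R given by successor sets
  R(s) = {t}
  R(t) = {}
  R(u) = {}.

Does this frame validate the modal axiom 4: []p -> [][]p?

Yes

The schema 4 characterises exactly the transitive frames.
Transitive: yes — every two-step R-path is closed by a direct edge.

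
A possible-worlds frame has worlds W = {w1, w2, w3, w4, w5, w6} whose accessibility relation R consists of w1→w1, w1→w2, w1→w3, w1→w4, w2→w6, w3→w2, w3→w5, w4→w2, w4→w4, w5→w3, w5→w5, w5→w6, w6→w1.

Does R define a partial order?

No

Reflexive: no — w2 is not related to itself.
Transitive: no — w1 R w2 and w2 R w6, but not w1 R w6.
Antisymmetric: no — w3 R w5 and w5 R w3 with w3 ≠ w5.
So R is not a partial order.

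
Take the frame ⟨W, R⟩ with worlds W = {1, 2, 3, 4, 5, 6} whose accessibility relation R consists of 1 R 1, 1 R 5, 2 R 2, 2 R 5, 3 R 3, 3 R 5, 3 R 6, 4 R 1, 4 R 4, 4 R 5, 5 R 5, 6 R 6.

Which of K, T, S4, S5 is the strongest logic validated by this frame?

S4

Reflexive (axiom T): yes — every world is R-related to itself.
Transitive (axiom 4): yes — every two-step R-path is closed by a direct edge.
Euclidean (axiom 5): no — 3 R 5 and 3 R 6, but not 5 R 6.
So F validates K, T, S4; S5 would additionally require R to be Euclidean. The strongest is S4.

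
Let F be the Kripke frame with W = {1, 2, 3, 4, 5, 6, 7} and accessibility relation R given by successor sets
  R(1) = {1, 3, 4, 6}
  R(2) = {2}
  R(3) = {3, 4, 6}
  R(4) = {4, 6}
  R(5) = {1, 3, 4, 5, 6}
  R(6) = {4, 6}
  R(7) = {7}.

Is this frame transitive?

Transitive: yes — every two-step R-path is closed by a direct edge.

Yes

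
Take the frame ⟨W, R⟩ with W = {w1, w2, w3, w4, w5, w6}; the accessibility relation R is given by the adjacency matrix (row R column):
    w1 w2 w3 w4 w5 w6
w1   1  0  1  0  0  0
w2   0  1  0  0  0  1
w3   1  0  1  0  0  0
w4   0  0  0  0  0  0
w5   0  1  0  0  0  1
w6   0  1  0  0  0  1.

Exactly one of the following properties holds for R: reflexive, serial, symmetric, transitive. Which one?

transitive

Reflexive: no — w4 is not related to itself.
Serial: no — w4 has no R-successor.
Symmetric: no — w5 R w2 but not w2 R w5.
Transitive: yes — every two-step R-path is closed by a direct edge.
Only transitive holds.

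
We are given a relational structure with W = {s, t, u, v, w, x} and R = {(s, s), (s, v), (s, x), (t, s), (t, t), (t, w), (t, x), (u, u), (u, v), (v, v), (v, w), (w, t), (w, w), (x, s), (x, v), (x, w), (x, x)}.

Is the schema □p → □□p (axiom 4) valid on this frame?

No

Axiom 4 corresponds to the accessibility relation being transitive.
Transitive: no — s R v and v R w, but not s R w.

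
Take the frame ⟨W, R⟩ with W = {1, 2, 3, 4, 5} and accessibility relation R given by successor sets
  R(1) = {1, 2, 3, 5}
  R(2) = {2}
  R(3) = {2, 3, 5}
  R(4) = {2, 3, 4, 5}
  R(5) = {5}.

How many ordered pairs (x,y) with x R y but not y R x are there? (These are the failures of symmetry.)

8

Enumerating: (1,2), (1,3), (1,5), (3,2), (3,5), (4,2), (4,3), (4,5).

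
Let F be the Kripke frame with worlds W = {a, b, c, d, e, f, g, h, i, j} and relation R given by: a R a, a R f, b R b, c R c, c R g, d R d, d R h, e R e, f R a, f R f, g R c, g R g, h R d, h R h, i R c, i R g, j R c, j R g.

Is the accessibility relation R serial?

Yes

Serial: yes — every world has a successor (e.g. a R a).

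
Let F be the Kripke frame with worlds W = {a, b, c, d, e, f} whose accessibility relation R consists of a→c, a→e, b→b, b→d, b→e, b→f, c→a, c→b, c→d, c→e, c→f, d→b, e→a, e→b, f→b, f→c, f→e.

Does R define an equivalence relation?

Reflexive: no — a is not related to itself.
Symmetric: no — c R b but not b R c.
Transitive: no — a R c and c R b, but not a R b.
So R is not an equivalence relation.

No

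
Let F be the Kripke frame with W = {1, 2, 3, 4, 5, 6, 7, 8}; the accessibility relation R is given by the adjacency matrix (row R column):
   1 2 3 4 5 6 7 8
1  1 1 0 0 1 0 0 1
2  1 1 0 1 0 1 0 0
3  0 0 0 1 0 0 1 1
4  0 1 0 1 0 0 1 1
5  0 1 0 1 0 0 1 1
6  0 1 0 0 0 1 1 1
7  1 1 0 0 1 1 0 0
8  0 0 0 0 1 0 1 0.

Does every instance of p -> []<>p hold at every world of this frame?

By correspondence theory, B is valid on a frame iff R is symmetric.
Symmetric: no — 1 R 5 but not 5 R 1.

No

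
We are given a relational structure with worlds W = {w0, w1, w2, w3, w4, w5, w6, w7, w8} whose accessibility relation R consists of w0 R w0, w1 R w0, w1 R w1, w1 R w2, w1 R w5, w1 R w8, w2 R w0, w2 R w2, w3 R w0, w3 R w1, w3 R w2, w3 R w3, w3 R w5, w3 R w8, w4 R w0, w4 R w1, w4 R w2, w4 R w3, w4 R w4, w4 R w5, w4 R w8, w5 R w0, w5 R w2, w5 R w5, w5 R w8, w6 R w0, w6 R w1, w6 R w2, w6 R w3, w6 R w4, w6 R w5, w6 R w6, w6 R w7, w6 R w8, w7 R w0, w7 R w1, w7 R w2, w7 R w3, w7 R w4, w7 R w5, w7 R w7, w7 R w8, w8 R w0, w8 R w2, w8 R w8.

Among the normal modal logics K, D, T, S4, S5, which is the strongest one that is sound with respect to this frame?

Serial (axiom D): yes — every world has a successor (e.g. w0 R w0).
Reflexive (axiom T): yes — every world is R-related to itself.
Transitive (axiom 4): yes — every two-step R-path is closed by a direct edge.
Euclidean (axiom 5): no — w1 R w0 and w1 R w2, but not w0 R w2.
So F validates K, D, T, S4; S5 would additionally require R to be Euclidean. The strongest is S4.

S4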